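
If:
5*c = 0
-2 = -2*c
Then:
No Solution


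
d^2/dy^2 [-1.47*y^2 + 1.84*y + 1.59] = -2.94000000000000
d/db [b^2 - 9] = 2*b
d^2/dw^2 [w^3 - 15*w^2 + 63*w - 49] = 6*w - 30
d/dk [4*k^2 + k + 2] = 8*k + 1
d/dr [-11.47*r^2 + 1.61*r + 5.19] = 1.61 - 22.94*r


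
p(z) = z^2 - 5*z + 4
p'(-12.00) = -29.00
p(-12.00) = 208.00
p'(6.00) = 7.00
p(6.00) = 10.00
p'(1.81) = -1.38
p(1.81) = -1.77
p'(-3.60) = -12.20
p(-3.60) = 34.96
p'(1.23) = -2.54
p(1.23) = -0.64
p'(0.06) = -4.88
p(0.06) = 3.70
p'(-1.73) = -8.46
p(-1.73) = 15.64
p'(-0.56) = -6.12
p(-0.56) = 7.11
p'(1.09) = -2.82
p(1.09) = -0.26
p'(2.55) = 0.10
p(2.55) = -2.25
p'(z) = 2*z - 5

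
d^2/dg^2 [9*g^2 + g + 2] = 18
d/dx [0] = 0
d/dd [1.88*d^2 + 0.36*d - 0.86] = 3.76*d + 0.36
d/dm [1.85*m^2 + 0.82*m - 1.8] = 3.7*m + 0.82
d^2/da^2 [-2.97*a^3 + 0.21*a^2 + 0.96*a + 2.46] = 0.42 - 17.82*a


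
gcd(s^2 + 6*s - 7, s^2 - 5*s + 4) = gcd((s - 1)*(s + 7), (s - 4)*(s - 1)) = s - 1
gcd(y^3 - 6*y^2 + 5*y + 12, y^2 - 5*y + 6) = y - 3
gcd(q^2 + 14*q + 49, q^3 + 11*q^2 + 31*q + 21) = q + 7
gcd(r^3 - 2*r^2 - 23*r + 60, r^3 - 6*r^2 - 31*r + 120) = r^2 + 2*r - 15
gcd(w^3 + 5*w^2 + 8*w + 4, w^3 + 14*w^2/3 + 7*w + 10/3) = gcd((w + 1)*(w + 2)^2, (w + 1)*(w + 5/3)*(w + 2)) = w^2 + 3*w + 2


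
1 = 1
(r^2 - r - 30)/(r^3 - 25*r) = (r - 6)/(r*(r - 5))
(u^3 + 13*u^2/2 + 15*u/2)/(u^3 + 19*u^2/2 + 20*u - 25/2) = u*(2*u + 3)/(2*u^2 + 9*u - 5)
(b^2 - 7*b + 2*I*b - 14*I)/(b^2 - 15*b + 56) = (b + 2*I)/(b - 8)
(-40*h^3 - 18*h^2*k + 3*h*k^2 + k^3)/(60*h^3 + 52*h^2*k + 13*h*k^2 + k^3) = (-4*h + k)/(6*h + k)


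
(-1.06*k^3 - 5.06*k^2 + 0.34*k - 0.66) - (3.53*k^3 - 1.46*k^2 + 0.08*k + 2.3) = -4.59*k^3 - 3.6*k^2 + 0.26*k - 2.96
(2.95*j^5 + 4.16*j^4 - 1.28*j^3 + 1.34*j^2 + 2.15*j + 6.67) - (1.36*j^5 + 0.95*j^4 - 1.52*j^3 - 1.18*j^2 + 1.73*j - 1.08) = 1.59*j^5 + 3.21*j^4 + 0.24*j^3 + 2.52*j^2 + 0.42*j + 7.75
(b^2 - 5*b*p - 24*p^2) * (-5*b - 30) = -5*b^3 + 25*b^2*p - 30*b^2 + 120*b*p^2 + 150*b*p + 720*p^2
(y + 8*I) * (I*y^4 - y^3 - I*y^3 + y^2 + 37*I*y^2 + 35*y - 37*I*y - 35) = I*y^5 - 9*y^4 - I*y^4 + 9*y^3 + 29*I*y^3 - 261*y^2 - 29*I*y^2 + 261*y + 280*I*y - 280*I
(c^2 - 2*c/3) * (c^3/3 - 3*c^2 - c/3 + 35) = c^5/3 - 29*c^4/9 + 5*c^3/3 + 317*c^2/9 - 70*c/3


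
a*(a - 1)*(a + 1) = a^3 - a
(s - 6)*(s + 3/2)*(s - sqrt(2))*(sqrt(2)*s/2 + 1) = sqrt(2)*s^4/2 - 9*sqrt(2)*s^3/4 - 11*sqrt(2)*s^2/2 + 9*sqrt(2)*s/2 + 9*sqrt(2)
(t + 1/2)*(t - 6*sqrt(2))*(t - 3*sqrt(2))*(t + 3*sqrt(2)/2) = t^4 - 15*sqrt(2)*t^3/2 + t^3/2 - 15*sqrt(2)*t^2/4 + 9*t^2 + 9*t/2 + 54*sqrt(2)*t + 27*sqrt(2)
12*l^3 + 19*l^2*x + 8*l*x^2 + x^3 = (l + x)*(3*l + x)*(4*l + x)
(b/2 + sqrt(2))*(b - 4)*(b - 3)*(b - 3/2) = b^4/2 - 17*b^3/4 + sqrt(2)*b^3 - 17*sqrt(2)*b^2/2 + 45*b^2/4 - 9*b + 45*sqrt(2)*b/2 - 18*sqrt(2)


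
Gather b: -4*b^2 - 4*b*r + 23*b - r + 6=-4*b^2 + b*(23 - 4*r) - r + 6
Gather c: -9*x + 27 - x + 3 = 30 - 10*x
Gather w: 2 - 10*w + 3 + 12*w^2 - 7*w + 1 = 12*w^2 - 17*w + 6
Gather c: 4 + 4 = 8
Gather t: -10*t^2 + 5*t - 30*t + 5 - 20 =-10*t^2 - 25*t - 15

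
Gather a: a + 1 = a + 1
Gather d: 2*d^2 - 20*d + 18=2*d^2 - 20*d + 18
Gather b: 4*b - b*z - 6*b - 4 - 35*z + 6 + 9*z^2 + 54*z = b*(-z - 2) + 9*z^2 + 19*z + 2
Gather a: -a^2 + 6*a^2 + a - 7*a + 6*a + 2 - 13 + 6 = 5*a^2 - 5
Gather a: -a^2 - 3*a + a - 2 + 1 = -a^2 - 2*a - 1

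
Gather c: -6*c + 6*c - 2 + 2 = 0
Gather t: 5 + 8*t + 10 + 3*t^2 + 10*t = 3*t^2 + 18*t + 15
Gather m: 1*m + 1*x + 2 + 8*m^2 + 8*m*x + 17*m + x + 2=8*m^2 + m*(8*x + 18) + 2*x + 4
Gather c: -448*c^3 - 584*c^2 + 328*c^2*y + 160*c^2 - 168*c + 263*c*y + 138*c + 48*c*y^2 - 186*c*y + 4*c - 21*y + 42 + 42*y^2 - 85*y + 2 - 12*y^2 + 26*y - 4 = -448*c^3 + c^2*(328*y - 424) + c*(48*y^2 + 77*y - 26) + 30*y^2 - 80*y + 40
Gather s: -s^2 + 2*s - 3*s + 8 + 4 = -s^2 - s + 12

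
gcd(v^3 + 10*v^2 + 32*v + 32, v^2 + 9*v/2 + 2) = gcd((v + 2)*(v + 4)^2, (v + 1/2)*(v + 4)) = v + 4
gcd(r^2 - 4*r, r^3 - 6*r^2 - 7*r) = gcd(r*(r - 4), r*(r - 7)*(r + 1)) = r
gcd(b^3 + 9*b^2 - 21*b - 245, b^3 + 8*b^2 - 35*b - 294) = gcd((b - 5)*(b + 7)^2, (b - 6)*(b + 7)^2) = b^2 + 14*b + 49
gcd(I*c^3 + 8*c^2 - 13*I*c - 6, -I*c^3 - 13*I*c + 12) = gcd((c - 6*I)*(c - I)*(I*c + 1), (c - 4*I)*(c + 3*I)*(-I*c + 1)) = 1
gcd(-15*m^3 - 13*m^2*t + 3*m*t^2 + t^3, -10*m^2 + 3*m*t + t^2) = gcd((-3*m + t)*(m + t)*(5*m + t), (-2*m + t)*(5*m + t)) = 5*m + t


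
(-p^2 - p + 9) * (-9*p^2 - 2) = 9*p^4 + 9*p^3 - 79*p^2 + 2*p - 18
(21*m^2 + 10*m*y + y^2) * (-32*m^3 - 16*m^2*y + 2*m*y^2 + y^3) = -672*m^5 - 656*m^4*y - 150*m^3*y^2 + 25*m^2*y^3 + 12*m*y^4 + y^5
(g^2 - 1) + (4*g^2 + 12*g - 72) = 5*g^2 + 12*g - 73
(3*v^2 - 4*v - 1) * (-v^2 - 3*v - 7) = -3*v^4 - 5*v^3 - 8*v^2 + 31*v + 7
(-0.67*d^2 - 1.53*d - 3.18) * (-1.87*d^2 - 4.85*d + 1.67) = 1.2529*d^4 + 6.1106*d^3 + 12.2482*d^2 + 12.8679*d - 5.3106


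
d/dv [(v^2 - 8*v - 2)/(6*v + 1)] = 2*(3*v^2 + v + 2)/(36*v^2 + 12*v + 1)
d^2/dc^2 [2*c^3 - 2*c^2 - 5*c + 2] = 12*c - 4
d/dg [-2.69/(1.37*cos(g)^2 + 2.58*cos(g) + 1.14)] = -(7.3706*cos(g) + 6.9402)*sin(g)/(1.37*cos(g)^2 + 2.58*cos(g) + 1.14)^2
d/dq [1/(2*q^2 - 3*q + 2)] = (3 - 4*q)/(2*q^2 - 3*q + 2)^2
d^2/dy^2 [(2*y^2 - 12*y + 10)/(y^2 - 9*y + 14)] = 12*(y^3 - 9*y^2 + 39*y - 75)/(y^6 - 27*y^5 + 285*y^4 - 1485*y^3 + 3990*y^2 - 5292*y + 2744)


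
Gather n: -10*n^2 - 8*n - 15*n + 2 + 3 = -10*n^2 - 23*n + 5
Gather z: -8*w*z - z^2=-8*w*z - z^2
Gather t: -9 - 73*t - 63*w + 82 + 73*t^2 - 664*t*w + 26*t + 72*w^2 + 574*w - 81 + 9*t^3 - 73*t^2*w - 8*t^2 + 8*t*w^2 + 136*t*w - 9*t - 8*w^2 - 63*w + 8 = 9*t^3 + t^2*(65 - 73*w) + t*(8*w^2 - 528*w - 56) + 64*w^2 + 448*w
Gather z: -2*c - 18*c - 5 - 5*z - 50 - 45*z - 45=-20*c - 50*z - 100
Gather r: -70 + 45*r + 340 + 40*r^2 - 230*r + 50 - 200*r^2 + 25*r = -160*r^2 - 160*r + 320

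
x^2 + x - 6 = (x - 2)*(x + 3)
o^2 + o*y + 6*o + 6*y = (o + 6)*(o + y)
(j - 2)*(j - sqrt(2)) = j^2 - 2*j - sqrt(2)*j + 2*sqrt(2)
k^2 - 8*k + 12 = (k - 6)*(k - 2)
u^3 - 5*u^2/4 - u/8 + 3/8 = (u - 1)*(u - 3/4)*(u + 1/2)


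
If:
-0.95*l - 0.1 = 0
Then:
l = -0.11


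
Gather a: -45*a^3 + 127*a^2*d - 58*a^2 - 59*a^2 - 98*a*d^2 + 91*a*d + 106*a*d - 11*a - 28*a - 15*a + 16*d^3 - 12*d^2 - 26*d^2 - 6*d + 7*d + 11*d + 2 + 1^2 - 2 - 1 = -45*a^3 + a^2*(127*d - 117) + a*(-98*d^2 + 197*d - 54) + 16*d^3 - 38*d^2 + 12*d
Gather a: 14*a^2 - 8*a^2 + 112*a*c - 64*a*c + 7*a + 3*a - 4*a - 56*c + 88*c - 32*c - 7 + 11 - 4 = 6*a^2 + a*(48*c + 6)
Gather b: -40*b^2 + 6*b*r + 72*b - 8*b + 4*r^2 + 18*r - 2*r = -40*b^2 + b*(6*r + 64) + 4*r^2 + 16*r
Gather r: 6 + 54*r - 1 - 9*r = 45*r + 5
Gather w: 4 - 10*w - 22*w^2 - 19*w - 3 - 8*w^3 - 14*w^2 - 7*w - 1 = -8*w^3 - 36*w^2 - 36*w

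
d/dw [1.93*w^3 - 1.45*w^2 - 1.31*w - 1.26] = 5.79*w^2 - 2.9*w - 1.31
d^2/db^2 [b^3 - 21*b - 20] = 6*b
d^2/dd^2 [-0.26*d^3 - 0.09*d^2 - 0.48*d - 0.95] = -1.56*d - 0.18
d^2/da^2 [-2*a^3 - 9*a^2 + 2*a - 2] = -12*a - 18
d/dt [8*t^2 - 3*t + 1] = 16*t - 3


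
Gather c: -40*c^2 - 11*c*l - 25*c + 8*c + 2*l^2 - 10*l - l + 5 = -40*c^2 + c*(-11*l - 17) + 2*l^2 - 11*l + 5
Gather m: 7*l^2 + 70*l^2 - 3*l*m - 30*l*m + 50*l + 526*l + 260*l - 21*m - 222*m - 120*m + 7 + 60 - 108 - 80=77*l^2 + 836*l + m*(-33*l - 363) - 121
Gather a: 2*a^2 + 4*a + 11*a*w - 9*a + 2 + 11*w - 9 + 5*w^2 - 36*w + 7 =2*a^2 + a*(11*w - 5) + 5*w^2 - 25*w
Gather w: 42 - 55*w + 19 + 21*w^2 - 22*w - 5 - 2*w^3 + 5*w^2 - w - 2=-2*w^3 + 26*w^2 - 78*w + 54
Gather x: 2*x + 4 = 2*x + 4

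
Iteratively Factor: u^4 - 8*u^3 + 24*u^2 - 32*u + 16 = (u - 2)*(u^3 - 6*u^2 + 12*u - 8) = (u - 2)^2*(u^2 - 4*u + 4) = (u - 2)^3*(u - 2)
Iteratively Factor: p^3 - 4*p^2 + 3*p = (p)*(p^2 - 4*p + 3) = p*(p - 1)*(p - 3)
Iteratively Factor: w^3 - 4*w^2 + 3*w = (w)*(w^2 - 4*w + 3) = w*(w - 3)*(w - 1)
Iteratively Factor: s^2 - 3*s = (s - 3)*(s)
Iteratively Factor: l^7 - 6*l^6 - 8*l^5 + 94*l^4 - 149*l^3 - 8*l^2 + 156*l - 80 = (l - 5)*(l^6 - l^5 - 13*l^4 + 29*l^3 - 4*l^2 - 28*l + 16) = (l - 5)*(l + 1)*(l^5 - 2*l^4 - 11*l^3 + 40*l^2 - 44*l + 16) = (l - 5)*(l - 1)*(l + 1)*(l^4 - l^3 - 12*l^2 + 28*l - 16) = (l - 5)*(l - 1)*(l + 1)*(l + 4)*(l^3 - 5*l^2 + 8*l - 4) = (l - 5)*(l - 1)^2*(l + 1)*(l + 4)*(l^2 - 4*l + 4) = (l - 5)*(l - 2)*(l - 1)^2*(l + 1)*(l + 4)*(l - 2)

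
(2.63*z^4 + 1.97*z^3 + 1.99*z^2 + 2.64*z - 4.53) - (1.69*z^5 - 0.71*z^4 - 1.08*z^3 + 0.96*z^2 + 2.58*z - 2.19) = -1.69*z^5 + 3.34*z^4 + 3.05*z^3 + 1.03*z^2 + 0.0600000000000001*z - 2.34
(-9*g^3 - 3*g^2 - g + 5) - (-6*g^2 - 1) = -9*g^3 + 3*g^2 - g + 6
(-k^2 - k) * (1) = -k^2 - k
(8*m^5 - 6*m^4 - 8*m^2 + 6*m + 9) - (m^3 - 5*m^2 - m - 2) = 8*m^5 - 6*m^4 - m^3 - 3*m^2 + 7*m + 11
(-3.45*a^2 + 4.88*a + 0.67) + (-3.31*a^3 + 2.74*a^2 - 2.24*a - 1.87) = -3.31*a^3 - 0.71*a^2 + 2.64*a - 1.2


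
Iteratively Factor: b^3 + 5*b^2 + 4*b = (b + 4)*(b^2 + b) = b*(b + 4)*(b + 1)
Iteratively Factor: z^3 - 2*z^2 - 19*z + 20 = (z - 1)*(z^2 - z - 20) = (z - 1)*(z + 4)*(z - 5)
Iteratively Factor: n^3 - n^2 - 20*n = (n + 4)*(n^2 - 5*n) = (n - 5)*(n + 4)*(n)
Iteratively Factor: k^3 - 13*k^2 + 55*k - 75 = (k - 5)*(k^2 - 8*k + 15) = (k - 5)*(k - 3)*(k - 5)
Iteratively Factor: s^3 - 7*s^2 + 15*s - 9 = (s - 1)*(s^2 - 6*s + 9) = (s - 3)*(s - 1)*(s - 3)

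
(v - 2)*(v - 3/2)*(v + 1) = v^3 - 5*v^2/2 - v/2 + 3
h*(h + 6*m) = h^2 + 6*h*m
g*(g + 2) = g^2 + 2*g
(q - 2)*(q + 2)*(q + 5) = q^3 + 5*q^2 - 4*q - 20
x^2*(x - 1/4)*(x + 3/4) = x^4 + x^3/2 - 3*x^2/16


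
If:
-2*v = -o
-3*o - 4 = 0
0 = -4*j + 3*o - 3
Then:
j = -7/4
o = -4/3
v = -2/3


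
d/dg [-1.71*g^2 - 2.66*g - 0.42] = -3.42*g - 2.66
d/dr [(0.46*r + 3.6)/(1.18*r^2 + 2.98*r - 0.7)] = (0.5428*r^2 + 1.3708*r - (0.46*r + 3.6)*(2.36*r + 2.98) - 0.322)/(1.18*r^2 + 2.98*r - 0.7)^2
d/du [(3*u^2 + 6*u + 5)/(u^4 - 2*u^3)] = 2*(-3*u^3 - 6*u^2 + 2*u + 15)/(u^4*(u^2 - 4*u + 4))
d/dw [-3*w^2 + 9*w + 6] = 9 - 6*w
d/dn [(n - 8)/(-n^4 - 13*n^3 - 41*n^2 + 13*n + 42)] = (-n^4 - 13*n^3 - 41*n^2 + 13*n + (n - 8)*(4*n^3 + 39*n^2 + 82*n - 13) + 42)/(n^4 + 13*n^3 + 41*n^2 - 13*n - 42)^2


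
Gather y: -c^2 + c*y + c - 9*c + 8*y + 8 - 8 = -c^2 - 8*c + y*(c + 8)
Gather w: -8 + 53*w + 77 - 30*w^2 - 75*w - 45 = -30*w^2 - 22*w + 24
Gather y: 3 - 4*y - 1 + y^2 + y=y^2 - 3*y + 2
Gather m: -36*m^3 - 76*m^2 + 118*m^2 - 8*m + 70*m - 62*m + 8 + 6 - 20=-36*m^3 + 42*m^2 - 6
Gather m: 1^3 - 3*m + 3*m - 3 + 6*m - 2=6*m - 4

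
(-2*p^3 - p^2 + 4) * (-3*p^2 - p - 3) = 6*p^5 + 5*p^4 + 7*p^3 - 9*p^2 - 4*p - 12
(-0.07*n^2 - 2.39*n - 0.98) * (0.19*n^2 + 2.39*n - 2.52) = -0.0133*n^4 - 0.6214*n^3 - 5.7219*n^2 + 3.6806*n + 2.4696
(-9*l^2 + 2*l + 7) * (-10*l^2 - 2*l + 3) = 90*l^4 - 2*l^3 - 101*l^2 - 8*l + 21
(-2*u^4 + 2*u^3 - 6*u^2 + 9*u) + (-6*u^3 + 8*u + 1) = -2*u^4 - 4*u^3 - 6*u^2 + 17*u + 1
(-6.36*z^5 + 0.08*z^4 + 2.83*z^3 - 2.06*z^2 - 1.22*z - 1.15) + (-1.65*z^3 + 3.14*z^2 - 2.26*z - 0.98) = -6.36*z^5 + 0.08*z^4 + 1.18*z^3 + 1.08*z^2 - 3.48*z - 2.13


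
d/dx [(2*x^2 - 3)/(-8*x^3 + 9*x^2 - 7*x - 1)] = (16*x^4 - 86*x^2 + 50*x - 21)/(64*x^6 - 144*x^5 + 193*x^4 - 110*x^3 + 31*x^2 + 14*x + 1)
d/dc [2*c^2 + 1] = 4*c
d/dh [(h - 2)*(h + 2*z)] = 2*h + 2*z - 2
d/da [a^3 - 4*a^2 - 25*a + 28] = 3*a^2 - 8*a - 25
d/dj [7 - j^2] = -2*j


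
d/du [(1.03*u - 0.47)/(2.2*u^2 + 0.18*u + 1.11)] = (-2.266*u^2 + 2.068*u + 1.2279)/(4.84*u^4 + 0.792*u^3 + 4.9164*u^2 + 0.3996*u + 1.2321)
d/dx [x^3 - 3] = 3*x^2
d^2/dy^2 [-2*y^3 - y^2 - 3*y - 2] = -12*y - 2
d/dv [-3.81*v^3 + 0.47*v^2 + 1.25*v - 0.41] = -11.43*v^2 + 0.94*v + 1.25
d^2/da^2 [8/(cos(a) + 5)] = 8*(sin(a)^2 + 5*cos(a) + 1)/(cos(a) + 5)^3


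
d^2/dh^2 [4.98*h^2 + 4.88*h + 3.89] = 9.96000000000000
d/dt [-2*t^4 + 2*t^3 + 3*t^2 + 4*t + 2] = -8*t^3 + 6*t^2 + 6*t + 4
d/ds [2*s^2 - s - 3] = 4*s - 1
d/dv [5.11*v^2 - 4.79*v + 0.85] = 10.22*v - 4.79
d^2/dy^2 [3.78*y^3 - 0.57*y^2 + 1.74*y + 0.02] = 22.68*y - 1.14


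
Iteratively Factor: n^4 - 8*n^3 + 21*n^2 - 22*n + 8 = (n - 1)*(n^3 - 7*n^2 + 14*n - 8) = (n - 2)*(n - 1)*(n^2 - 5*n + 4) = (n - 4)*(n - 2)*(n - 1)*(n - 1)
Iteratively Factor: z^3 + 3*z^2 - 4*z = (z - 1)*(z^2 + 4*z) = (z - 1)*(z + 4)*(z)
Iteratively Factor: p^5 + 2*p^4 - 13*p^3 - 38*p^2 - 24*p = (p + 1)*(p^4 + p^3 - 14*p^2 - 24*p) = (p + 1)*(p + 2)*(p^3 - p^2 - 12*p) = (p + 1)*(p + 2)*(p + 3)*(p^2 - 4*p) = p*(p + 1)*(p + 2)*(p + 3)*(p - 4)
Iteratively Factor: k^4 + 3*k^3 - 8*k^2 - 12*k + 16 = (k - 1)*(k^3 + 4*k^2 - 4*k - 16) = (k - 1)*(k + 4)*(k^2 - 4) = (k - 2)*(k - 1)*(k + 4)*(k + 2)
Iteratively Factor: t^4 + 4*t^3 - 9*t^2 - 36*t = (t + 4)*(t^3 - 9*t) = (t - 3)*(t + 4)*(t^2 + 3*t) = t*(t - 3)*(t + 4)*(t + 3)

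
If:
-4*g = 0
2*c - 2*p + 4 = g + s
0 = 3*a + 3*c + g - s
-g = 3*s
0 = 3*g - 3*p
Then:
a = 2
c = -2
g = 0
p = 0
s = 0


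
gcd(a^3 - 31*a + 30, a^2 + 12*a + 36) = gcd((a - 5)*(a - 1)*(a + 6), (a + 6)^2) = a + 6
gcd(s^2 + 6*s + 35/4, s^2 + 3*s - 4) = 1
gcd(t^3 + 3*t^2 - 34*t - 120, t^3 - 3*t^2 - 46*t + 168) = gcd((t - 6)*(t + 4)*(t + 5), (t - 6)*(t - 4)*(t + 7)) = t - 6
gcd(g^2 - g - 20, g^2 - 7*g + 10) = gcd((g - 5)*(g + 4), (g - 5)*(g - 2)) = g - 5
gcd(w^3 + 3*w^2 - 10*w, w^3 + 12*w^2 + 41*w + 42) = 1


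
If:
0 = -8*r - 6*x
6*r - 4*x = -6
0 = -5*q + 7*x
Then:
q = 84/85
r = -9/17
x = 12/17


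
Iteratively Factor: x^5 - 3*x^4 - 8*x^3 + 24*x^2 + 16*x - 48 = (x - 3)*(x^4 - 8*x^2 + 16) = (x - 3)*(x - 2)*(x^3 + 2*x^2 - 4*x - 8) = (x - 3)*(x - 2)^2*(x^2 + 4*x + 4) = (x - 3)*(x - 2)^2*(x + 2)*(x + 2)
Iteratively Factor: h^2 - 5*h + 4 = (h - 1)*(h - 4)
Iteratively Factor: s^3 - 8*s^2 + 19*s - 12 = (s - 4)*(s^2 - 4*s + 3) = (s - 4)*(s - 1)*(s - 3)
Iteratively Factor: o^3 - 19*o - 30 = (o + 3)*(o^2 - 3*o - 10) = (o - 5)*(o + 3)*(o + 2)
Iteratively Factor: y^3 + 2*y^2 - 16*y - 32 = (y + 2)*(y^2 - 16) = (y - 4)*(y + 2)*(y + 4)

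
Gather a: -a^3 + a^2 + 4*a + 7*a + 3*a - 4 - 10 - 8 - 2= -a^3 + a^2 + 14*a - 24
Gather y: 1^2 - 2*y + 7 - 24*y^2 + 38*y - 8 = -24*y^2 + 36*y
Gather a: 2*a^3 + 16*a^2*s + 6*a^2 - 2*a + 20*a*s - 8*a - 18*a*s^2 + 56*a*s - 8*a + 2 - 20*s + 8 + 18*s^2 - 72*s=2*a^3 + a^2*(16*s + 6) + a*(-18*s^2 + 76*s - 18) + 18*s^2 - 92*s + 10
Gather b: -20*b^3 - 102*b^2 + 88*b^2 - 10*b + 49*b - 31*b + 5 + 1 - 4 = -20*b^3 - 14*b^2 + 8*b + 2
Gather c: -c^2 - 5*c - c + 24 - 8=-c^2 - 6*c + 16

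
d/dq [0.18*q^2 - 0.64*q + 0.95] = 0.36*q - 0.64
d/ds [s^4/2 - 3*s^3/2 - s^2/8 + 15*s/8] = 2*s^3 - 9*s^2/2 - s/4 + 15/8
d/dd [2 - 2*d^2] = -4*d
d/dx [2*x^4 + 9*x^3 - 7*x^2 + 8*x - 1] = 8*x^3 + 27*x^2 - 14*x + 8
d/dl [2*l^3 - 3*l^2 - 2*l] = 6*l^2 - 6*l - 2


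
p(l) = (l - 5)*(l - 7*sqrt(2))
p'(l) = 2*l - 7*sqrt(2) - 5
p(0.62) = 40.64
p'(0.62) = -13.66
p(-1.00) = 65.40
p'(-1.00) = -16.90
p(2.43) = 19.20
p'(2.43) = -10.04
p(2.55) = 18.01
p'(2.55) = -9.80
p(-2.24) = 87.89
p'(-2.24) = -19.38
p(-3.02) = 103.61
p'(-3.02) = -20.94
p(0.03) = 49.05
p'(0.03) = -14.84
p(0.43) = 43.28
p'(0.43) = -14.04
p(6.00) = -3.90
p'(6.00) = -2.90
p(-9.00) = 264.59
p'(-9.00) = -32.90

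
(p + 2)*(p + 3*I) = p^2 + 2*p + 3*I*p + 6*I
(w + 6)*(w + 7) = w^2 + 13*w + 42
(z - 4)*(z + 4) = z^2 - 16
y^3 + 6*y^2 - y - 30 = (y - 2)*(y + 3)*(y + 5)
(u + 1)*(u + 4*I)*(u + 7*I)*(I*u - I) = I*u^4 - 11*u^3 - 29*I*u^2 + 11*u + 28*I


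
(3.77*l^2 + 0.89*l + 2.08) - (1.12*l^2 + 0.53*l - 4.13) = 2.65*l^2 + 0.36*l + 6.21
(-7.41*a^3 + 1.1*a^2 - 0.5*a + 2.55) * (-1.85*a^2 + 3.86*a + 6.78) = 13.7085*a^5 - 30.6376*a^4 - 45.0688*a^3 + 0.810500000000001*a^2 + 6.453*a + 17.289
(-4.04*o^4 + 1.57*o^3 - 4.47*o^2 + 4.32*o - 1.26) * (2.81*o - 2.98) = -11.3524*o^5 + 16.4509*o^4 - 17.2393*o^3 + 25.4598*o^2 - 16.4142*o + 3.7548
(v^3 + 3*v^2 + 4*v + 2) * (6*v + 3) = 6*v^4 + 21*v^3 + 33*v^2 + 24*v + 6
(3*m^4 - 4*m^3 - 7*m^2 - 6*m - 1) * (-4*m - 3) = -12*m^5 + 7*m^4 + 40*m^3 + 45*m^2 + 22*m + 3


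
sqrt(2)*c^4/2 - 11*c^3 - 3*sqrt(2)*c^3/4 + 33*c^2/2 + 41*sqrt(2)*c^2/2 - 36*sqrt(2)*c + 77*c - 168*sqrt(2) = (c - 7/2)*(c - 8*sqrt(2))*(c - 3*sqrt(2))*(sqrt(2)*c/2 + sqrt(2))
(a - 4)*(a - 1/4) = a^2 - 17*a/4 + 1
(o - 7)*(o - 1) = o^2 - 8*o + 7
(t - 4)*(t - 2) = t^2 - 6*t + 8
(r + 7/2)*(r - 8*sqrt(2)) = r^2 - 8*sqrt(2)*r + 7*r/2 - 28*sqrt(2)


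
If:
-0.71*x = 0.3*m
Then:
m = -2.36666666666667*x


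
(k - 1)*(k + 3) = k^2 + 2*k - 3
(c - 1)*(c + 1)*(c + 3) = c^3 + 3*c^2 - c - 3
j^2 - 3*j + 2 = (j - 2)*(j - 1)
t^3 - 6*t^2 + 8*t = t*(t - 4)*(t - 2)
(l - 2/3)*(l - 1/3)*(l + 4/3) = l^3 + l^2/3 - 10*l/9 + 8/27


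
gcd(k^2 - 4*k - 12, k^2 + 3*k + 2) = k + 2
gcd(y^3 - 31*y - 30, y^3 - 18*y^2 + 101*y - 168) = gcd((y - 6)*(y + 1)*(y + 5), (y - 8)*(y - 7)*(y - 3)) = 1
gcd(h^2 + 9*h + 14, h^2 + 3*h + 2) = h + 2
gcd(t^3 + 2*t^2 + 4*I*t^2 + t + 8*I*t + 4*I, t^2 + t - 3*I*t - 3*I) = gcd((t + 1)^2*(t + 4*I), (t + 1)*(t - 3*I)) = t + 1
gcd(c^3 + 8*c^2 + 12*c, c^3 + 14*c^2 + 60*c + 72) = c^2 + 8*c + 12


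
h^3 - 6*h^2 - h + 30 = (h - 5)*(h - 3)*(h + 2)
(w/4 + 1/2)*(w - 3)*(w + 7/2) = w^3/4 + 5*w^2/8 - 19*w/8 - 21/4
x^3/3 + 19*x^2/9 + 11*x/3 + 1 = (x/3 + 1)*(x + 1/3)*(x + 3)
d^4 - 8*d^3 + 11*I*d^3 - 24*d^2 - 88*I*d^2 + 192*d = d*(d - 8)*(d + 3*I)*(d + 8*I)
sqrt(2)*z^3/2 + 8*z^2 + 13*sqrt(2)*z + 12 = (z + sqrt(2))*(z + 6*sqrt(2))*(sqrt(2)*z/2 + 1)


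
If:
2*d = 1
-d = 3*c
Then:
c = -1/6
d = 1/2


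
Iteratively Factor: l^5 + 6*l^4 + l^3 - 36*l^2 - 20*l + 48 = (l - 2)*(l^4 + 8*l^3 + 17*l^2 - 2*l - 24) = (l - 2)*(l - 1)*(l^3 + 9*l^2 + 26*l + 24) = (l - 2)*(l - 1)*(l + 2)*(l^2 + 7*l + 12) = (l - 2)*(l - 1)*(l + 2)*(l + 4)*(l + 3)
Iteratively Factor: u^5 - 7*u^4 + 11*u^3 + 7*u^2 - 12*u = (u + 1)*(u^4 - 8*u^3 + 19*u^2 - 12*u) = u*(u + 1)*(u^3 - 8*u^2 + 19*u - 12) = u*(u - 3)*(u + 1)*(u^2 - 5*u + 4) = u*(u - 4)*(u - 3)*(u + 1)*(u - 1)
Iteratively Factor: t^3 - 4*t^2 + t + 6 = (t - 2)*(t^2 - 2*t - 3) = (t - 2)*(t + 1)*(t - 3)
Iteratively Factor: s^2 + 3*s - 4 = (s - 1)*(s + 4)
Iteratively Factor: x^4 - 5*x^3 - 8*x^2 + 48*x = (x - 4)*(x^3 - x^2 - 12*x) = (x - 4)*(x + 3)*(x^2 - 4*x) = (x - 4)^2*(x + 3)*(x)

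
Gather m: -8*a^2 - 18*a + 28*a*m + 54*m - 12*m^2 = -8*a^2 - 18*a - 12*m^2 + m*(28*a + 54)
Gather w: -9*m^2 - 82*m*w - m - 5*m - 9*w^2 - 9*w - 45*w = -9*m^2 - 6*m - 9*w^2 + w*(-82*m - 54)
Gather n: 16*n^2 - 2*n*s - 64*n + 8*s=16*n^2 + n*(-2*s - 64) + 8*s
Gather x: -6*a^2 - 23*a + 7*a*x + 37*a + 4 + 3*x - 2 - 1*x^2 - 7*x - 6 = -6*a^2 + 14*a - x^2 + x*(7*a - 4) - 4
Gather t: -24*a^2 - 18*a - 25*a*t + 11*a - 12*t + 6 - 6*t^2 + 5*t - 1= -24*a^2 - 7*a - 6*t^2 + t*(-25*a - 7) + 5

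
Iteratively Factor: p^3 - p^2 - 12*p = (p + 3)*(p^2 - 4*p) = (p - 4)*(p + 3)*(p)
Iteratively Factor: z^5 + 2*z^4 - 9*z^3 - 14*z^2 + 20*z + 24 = (z + 2)*(z^4 - 9*z^2 + 4*z + 12) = (z - 2)*(z + 2)*(z^3 + 2*z^2 - 5*z - 6) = (z - 2)*(z + 1)*(z + 2)*(z^2 + z - 6) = (z - 2)^2*(z + 1)*(z + 2)*(z + 3)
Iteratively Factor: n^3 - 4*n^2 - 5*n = (n + 1)*(n^2 - 5*n) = (n - 5)*(n + 1)*(n)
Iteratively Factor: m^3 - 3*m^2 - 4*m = (m)*(m^2 - 3*m - 4) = m*(m + 1)*(m - 4)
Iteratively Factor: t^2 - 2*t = (t)*(t - 2)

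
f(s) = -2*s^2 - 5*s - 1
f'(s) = -4*s - 5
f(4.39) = -61.49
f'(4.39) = -22.56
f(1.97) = -18.61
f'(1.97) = -12.88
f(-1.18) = 2.12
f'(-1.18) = -0.28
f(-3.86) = -11.50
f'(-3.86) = 10.44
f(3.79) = -48.68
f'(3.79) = -20.16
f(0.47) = -3.79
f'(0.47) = -6.88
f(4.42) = -62.17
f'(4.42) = -22.68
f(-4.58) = -20.05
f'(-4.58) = 13.32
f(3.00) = -34.00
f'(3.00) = -17.00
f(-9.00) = -118.00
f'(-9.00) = 31.00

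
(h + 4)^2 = h^2 + 8*h + 16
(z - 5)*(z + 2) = z^2 - 3*z - 10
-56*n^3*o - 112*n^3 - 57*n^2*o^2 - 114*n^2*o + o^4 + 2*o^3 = (-8*n + o)*(n + o)*(7*n + o)*(o + 2)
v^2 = v^2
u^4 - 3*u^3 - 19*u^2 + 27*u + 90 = (u - 5)*(u - 3)*(u + 2)*(u + 3)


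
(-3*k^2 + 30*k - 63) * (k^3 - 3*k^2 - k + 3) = -3*k^5 + 39*k^4 - 150*k^3 + 150*k^2 + 153*k - 189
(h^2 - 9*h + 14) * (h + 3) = h^3 - 6*h^2 - 13*h + 42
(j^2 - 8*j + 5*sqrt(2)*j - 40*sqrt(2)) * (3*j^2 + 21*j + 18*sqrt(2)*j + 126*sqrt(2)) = 3*j^4 - 3*j^3 + 33*sqrt(2)*j^3 - 33*sqrt(2)*j^2 + 12*j^2 - 1848*sqrt(2)*j - 180*j - 10080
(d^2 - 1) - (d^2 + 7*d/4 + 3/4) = -7*d/4 - 7/4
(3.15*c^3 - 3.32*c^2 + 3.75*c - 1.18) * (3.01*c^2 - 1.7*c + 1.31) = 9.4815*c^5 - 15.3482*c^4 + 21.058*c^3 - 14.276*c^2 + 6.9185*c - 1.5458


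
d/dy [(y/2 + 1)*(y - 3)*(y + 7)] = 3*y^2/2 + 6*y - 13/2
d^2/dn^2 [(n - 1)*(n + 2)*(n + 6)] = 6*n + 14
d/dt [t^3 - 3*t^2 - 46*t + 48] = 3*t^2 - 6*t - 46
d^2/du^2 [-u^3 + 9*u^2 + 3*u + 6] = 18 - 6*u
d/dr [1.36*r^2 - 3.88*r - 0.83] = 2.72*r - 3.88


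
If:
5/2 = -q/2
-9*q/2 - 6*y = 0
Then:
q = -5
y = 15/4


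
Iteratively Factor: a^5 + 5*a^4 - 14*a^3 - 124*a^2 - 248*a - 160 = (a + 2)*(a^4 + 3*a^3 - 20*a^2 - 84*a - 80) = (a - 5)*(a + 2)*(a^3 + 8*a^2 + 20*a + 16) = (a - 5)*(a + 2)^2*(a^2 + 6*a + 8) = (a - 5)*(a + 2)^2*(a + 4)*(a + 2)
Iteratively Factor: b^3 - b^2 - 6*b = (b)*(b^2 - b - 6) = b*(b + 2)*(b - 3)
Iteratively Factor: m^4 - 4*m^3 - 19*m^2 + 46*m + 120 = (m - 4)*(m^3 - 19*m - 30) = (m - 5)*(m - 4)*(m^2 + 5*m + 6) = (m - 5)*(m - 4)*(m + 3)*(m + 2)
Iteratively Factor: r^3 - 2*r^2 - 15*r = (r)*(r^2 - 2*r - 15) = r*(r - 5)*(r + 3)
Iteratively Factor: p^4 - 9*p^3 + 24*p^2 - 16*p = (p - 4)*(p^3 - 5*p^2 + 4*p) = p*(p - 4)*(p^2 - 5*p + 4) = p*(p - 4)*(p - 1)*(p - 4)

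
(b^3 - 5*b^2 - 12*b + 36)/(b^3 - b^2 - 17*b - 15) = (b^2 - 8*b + 12)/(b^2 - 4*b - 5)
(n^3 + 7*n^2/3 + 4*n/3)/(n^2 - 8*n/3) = (3*n^2 + 7*n + 4)/(3*n - 8)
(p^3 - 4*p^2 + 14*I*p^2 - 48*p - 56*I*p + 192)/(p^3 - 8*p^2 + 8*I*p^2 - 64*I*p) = (p^2 + 2*p*(-2 + 3*I) - 24*I)/(p*(p - 8))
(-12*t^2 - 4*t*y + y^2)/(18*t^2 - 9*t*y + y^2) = (2*t + y)/(-3*t + y)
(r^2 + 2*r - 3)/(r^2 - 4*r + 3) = (r + 3)/(r - 3)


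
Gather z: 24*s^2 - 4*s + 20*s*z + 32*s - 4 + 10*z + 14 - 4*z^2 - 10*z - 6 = 24*s^2 + 20*s*z + 28*s - 4*z^2 + 4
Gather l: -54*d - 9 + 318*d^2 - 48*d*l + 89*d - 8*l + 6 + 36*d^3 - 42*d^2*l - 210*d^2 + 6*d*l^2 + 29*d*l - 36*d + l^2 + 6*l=36*d^3 + 108*d^2 - d + l^2*(6*d + 1) + l*(-42*d^2 - 19*d - 2) - 3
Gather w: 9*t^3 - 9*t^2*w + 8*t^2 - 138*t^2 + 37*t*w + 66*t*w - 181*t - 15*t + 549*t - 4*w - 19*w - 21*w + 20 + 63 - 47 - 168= 9*t^3 - 130*t^2 + 353*t + w*(-9*t^2 + 103*t - 44) - 132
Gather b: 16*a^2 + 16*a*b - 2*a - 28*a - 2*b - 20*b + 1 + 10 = 16*a^2 - 30*a + b*(16*a - 22) + 11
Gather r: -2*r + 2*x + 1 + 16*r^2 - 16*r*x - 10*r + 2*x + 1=16*r^2 + r*(-16*x - 12) + 4*x + 2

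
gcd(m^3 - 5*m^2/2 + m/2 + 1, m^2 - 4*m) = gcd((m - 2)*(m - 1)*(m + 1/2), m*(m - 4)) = 1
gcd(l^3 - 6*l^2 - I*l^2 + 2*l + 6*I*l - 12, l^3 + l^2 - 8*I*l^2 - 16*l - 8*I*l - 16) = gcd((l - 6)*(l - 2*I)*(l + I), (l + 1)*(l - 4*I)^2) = 1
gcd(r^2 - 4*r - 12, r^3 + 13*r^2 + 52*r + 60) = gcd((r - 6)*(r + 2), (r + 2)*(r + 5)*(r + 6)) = r + 2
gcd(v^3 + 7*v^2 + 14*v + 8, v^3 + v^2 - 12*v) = v + 4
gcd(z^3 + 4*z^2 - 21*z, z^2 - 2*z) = z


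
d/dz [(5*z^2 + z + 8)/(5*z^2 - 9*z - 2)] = 10*(-5*z^2 - 10*z + 7)/(25*z^4 - 90*z^3 + 61*z^2 + 36*z + 4)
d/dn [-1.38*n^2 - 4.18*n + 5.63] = -2.76*n - 4.18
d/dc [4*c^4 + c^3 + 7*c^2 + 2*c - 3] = 16*c^3 + 3*c^2 + 14*c + 2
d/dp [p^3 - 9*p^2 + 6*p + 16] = 3*p^2 - 18*p + 6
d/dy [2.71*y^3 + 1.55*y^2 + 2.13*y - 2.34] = 8.13*y^2 + 3.1*y + 2.13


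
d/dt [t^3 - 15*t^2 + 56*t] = 3*t^2 - 30*t + 56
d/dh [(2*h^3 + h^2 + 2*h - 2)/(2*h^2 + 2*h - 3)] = 2*(2*h^4 + 4*h^3 - 10*h^2 + h - 1)/(4*h^4 + 8*h^3 - 8*h^2 - 12*h + 9)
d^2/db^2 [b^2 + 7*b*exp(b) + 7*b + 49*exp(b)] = 7*b*exp(b) + 63*exp(b) + 2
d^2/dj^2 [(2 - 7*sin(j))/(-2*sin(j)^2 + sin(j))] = 2*(-14*sin(j)^2 + 9*sin(j) + 22 - 23/sin(j) + 12/sin(j)^2 - 2/sin(j)^3)/(2*sin(j) - 1)^3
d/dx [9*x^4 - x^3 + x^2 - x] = 36*x^3 - 3*x^2 + 2*x - 1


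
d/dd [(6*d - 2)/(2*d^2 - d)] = 2*(-6*d^2 + 4*d - 1)/(d^2*(4*d^2 - 4*d + 1))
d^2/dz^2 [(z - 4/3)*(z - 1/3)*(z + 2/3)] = 6*z - 2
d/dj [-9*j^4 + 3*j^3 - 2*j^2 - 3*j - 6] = -36*j^3 + 9*j^2 - 4*j - 3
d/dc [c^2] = 2*c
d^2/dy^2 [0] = 0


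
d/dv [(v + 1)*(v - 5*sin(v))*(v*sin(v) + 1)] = (v + 1)*(v - 5*sin(v))*(v*cos(v) + sin(v)) - (v + 1)*(v*sin(v) + 1)*(5*cos(v) - 1) + (v - 5*sin(v))*(v*sin(v) + 1)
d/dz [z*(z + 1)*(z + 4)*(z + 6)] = 4*z^3 + 33*z^2 + 68*z + 24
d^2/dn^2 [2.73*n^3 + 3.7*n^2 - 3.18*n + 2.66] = 16.38*n + 7.4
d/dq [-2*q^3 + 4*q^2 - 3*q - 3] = -6*q^2 + 8*q - 3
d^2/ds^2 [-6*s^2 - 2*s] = -12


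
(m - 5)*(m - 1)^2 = m^3 - 7*m^2 + 11*m - 5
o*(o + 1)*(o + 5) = o^3 + 6*o^2 + 5*o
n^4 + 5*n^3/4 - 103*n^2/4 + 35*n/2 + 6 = (n - 4)*(n - 1)*(n + 1/4)*(n + 6)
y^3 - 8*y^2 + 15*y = y*(y - 5)*(y - 3)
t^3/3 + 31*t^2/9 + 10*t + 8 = (t/3 + 1)*(t + 4/3)*(t + 6)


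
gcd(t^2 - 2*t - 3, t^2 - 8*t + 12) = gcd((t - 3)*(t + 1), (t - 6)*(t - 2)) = 1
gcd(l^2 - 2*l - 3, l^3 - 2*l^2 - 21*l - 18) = l + 1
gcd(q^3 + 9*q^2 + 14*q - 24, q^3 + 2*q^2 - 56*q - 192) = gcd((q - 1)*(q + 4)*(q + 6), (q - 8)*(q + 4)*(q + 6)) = q^2 + 10*q + 24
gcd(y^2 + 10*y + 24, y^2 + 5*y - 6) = y + 6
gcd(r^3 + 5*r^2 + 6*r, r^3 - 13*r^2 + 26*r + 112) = r + 2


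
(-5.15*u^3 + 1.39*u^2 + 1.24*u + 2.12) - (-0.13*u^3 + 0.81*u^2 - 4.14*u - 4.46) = -5.02*u^3 + 0.58*u^2 + 5.38*u + 6.58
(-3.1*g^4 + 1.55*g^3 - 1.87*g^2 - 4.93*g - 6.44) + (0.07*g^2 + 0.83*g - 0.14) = -3.1*g^4 + 1.55*g^3 - 1.8*g^2 - 4.1*g - 6.58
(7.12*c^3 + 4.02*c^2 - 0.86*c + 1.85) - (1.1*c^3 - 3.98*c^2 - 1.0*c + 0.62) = 6.02*c^3 + 8.0*c^2 + 0.14*c + 1.23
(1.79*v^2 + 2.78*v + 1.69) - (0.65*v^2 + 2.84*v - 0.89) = 1.14*v^2 - 0.0600000000000001*v + 2.58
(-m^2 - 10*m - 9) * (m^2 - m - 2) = -m^4 - 9*m^3 + 3*m^2 + 29*m + 18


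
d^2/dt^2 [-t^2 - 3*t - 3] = -2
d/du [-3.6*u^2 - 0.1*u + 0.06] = -7.2*u - 0.1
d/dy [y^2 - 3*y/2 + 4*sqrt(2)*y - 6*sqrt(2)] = 2*y - 3/2 + 4*sqrt(2)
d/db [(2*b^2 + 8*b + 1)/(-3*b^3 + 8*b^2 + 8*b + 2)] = (6*b^4 + 48*b^3 - 39*b^2 - 8*b + 8)/(9*b^6 - 48*b^5 + 16*b^4 + 116*b^3 + 96*b^2 + 32*b + 4)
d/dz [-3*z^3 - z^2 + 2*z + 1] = -9*z^2 - 2*z + 2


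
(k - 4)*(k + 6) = k^2 + 2*k - 24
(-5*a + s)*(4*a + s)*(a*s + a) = -20*a^3*s - 20*a^3 - a^2*s^2 - a^2*s + a*s^3 + a*s^2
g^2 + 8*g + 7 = (g + 1)*(g + 7)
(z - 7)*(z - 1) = z^2 - 8*z + 7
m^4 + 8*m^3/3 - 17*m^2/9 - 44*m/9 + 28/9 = (m - 1)*(m - 2/3)*(m + 2)*(m + 7/3)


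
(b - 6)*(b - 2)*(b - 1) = b^3 - 9*b^2 + 20*b - 12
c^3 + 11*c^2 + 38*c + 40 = (c + 2)*(c + 4)*(c + 5)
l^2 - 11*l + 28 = (l - 7)*(l - 4)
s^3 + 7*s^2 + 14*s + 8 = (s + 1)*(s + 2)*(s + 4)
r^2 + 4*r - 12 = (r - 2)*(r + 6)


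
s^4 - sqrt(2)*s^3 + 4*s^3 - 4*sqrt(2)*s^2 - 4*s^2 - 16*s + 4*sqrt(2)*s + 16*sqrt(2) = (s - 2)*(s + 2)*(s + 4)*(s - sqrt(2))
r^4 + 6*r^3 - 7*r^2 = r^2*(r - 1)*(r + 7)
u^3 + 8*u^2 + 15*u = u*(u + 3)*(u + 5)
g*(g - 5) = g^2 - 5*g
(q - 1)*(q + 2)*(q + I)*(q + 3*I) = q^4 + q^3 + 4*I*q^3 - 5*q^2 + 4*I*q^2 - 3*q - 8*I*q + 6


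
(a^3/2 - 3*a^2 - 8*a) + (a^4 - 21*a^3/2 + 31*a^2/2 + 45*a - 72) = a^4 - 10*a^3 + 25*a^2/2 + 37*a - 72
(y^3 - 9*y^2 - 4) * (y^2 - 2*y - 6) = y^5 - 11*y^4 + 12*y^3 + 50*y^2 + 8*y + 24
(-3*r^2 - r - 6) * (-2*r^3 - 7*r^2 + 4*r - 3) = 6*r^5 + 23*r^4 + 7*r^3 + 47*r^2 - 21*r + 18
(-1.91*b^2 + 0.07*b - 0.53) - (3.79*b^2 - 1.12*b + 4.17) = -5.7*b^2 + 1.19*b - 4.7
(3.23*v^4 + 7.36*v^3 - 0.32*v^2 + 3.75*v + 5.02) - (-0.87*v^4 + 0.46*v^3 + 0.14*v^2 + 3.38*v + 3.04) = 4.1*v^4 + 6.9*v^3 - 0.46*v^2 + 0.37*v + 1.98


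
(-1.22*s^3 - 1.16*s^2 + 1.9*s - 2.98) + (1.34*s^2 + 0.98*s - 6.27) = -1.22*s^3 + 0.18*s^2 + 2.88*s - 9.25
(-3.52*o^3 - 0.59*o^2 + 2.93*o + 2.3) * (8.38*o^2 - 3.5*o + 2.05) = -29.4976*o^5 + 7.3758*o^4 + 19.4024*o^3 + 7.8095*o^2 - 2.0435*o + 4.715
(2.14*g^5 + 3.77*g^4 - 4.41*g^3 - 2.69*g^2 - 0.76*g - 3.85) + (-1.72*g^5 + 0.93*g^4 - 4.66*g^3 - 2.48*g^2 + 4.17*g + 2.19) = 0.42*g^5 + 4.7*g^4 - 9.07*g^3 - 5.17*g^2 + 3.41*g - 1.66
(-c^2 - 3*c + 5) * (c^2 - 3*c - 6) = -c^4 + 20*c^2 + 3*c - 30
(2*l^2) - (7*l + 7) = 2*l^2 - 7*l - 7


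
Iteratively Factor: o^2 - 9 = (o + 3)*(o - 3)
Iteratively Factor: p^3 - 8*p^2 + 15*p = (p - 5)*(p^2 - 3*p) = (p - 5)*(p - 3)*(p)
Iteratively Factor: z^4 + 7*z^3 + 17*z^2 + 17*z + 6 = (z + 1)*(z^3 + 6*z^2 + 11*z + 6) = (z + 1)*(z + 3)*(z^2 + 3*z + 2) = (z + 1)^2*(z + 3)*(z + 2)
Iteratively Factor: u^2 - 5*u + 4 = (u - 1)*(u - 4)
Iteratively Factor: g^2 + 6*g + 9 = (g + 3)*(g + 3)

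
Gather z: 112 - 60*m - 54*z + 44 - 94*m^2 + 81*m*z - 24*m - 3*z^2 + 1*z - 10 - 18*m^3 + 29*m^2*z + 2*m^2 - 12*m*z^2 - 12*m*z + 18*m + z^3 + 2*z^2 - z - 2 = -18*m^3 - 92*m^2 - 66*m + z^3 + z^2*(-12*m - 1) + z*(29*m^2 + 69*m - 54) + 144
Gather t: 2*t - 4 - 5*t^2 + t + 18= -5*t^2 + 3*t + 14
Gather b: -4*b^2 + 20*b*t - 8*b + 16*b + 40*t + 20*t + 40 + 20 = -4*b^2 + b*(20*t + 8) + 60*t + 60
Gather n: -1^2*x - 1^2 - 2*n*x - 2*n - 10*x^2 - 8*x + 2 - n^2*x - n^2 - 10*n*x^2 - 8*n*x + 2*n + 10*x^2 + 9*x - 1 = n^2*(-x - 1) + n*(-10*x^2 - 10*x)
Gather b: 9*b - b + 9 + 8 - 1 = 8*b + 16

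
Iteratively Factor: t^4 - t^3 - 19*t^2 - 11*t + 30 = (t + 2)*(t^3 - 3*t^2 - 13*t + 15) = (t - 1)*(t + 2)*(t^2 - 2*t - 15) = (t - 1)*(t + 2)*(t + 3)*(t - 5)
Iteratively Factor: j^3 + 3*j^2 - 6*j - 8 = (j + 4)*(j^2 - j - 2) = (j - 2)*(j + 4)*(j + 1)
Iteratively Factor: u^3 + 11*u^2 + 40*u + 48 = (u + 4)*(u^2 + 7*u + 12) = (u + 3)*(u + 4)*(u + 4)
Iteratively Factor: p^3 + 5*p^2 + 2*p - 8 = (p + 2)*(p^2 + 3*p - 4) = (p - 1)*(p + 2)*(p + 4)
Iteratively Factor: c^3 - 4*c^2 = (c - 4)*(c^2) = c*(c - 4)*(c)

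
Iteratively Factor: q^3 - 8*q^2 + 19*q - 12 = (q - 4)*(q^2 - 4*q + 3) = (q - 4)*(q - 3)*(q - 1)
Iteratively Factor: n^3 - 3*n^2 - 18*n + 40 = (n - 2)*(n^2 - n - 20) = (n - 5)*(n - 2)*(n + 4)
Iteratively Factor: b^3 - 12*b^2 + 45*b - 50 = (b - 5)*(b^2 - 7*b + 10) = (b - 5)^2*(b - 2)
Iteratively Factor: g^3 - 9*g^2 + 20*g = (g - 5)*(g^2 - 4*g) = g*(g - 5)*(g - 4)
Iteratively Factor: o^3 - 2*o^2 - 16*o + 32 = (o - 4)*(o^2 + 2*o - 8) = (o - 4)*(o - 2)*(o + 4)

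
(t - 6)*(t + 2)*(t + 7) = t^3 + 3*t^2 - 40*t - 84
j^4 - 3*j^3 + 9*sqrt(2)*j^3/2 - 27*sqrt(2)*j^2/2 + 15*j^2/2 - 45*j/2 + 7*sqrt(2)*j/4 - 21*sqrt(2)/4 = (j - 3)*(j + sqrt(2)/2)^2*(j + 7*sqrt(2)/2)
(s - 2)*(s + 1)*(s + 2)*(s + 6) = s^4 + 7*s^3 + 2*s^2 - 28*s - 24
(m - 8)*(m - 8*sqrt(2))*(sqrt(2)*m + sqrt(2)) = sqrt(2)*m^3 - 16*m^2 - 7*sqrt(2)*m^2 - 8*sqrt(2)*m + 112*m + 128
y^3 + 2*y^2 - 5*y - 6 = (y - 2)*(y + 1)*(y + 3)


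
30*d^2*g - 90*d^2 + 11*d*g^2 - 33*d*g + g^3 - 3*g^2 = (5*d + g)*(6*d + g)*(g - 3)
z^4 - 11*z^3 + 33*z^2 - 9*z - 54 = (z - 6)*(z - 3)^2*(z + 1)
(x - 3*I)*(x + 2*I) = x^2 - I*x + 6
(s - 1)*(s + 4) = s^2 + 3*s - 4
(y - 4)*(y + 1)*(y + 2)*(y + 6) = y^4 + 5*y^3 - 16*y^2 - 68*y - 48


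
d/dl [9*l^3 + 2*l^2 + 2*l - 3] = 27*l^2 + 4*l + 2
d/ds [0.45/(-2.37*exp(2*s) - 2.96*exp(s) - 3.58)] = (2.133*exp(s) + 1.332)*exp(s)/(2.37*exp(2*s) + 2.96*exp(s) + 3.58)^2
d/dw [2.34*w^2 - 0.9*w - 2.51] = 4.68*w - 0.9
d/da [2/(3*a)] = -2/(3*a^2)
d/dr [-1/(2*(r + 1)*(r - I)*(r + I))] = ((r + 1)*(r - I) + (r + 1)*(r + I) + (r - I)*(r + I))/(2*(r + 1)^2*(r - I)^2*(r + I)^2)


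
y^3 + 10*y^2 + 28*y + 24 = (y + 2)^2*(y + 6)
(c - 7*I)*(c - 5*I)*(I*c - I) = I*c^3 + 12*c^2 - I*c^2 - 12*c - 35*I*c + 35*I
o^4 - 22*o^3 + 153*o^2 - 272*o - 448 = (o - 8)^2*(o - 7)*(o + 1)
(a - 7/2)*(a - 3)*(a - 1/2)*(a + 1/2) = a^4 - 13*a^3/2 + 41*a^2/4 + 13*a/8 - 21/8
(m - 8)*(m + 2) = m^2 - 6*m - 16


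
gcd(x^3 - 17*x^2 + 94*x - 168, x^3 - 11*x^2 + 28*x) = x^2 - 11*x + 28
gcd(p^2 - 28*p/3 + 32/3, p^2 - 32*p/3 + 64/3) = p - 8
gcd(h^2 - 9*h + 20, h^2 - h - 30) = 1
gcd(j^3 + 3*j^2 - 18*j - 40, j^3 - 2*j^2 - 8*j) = j^2 - 2*j - 8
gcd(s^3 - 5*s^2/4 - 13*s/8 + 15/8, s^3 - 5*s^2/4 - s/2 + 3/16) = s - 3/2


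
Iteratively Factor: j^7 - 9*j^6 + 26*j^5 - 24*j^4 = (j - 2)*(j^6 - 7*j^5 + 12*j^4) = j*(j - 2)*(j^5 - 7*j^4 + 12*j^3) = j^2*(j - 2)*(j^4 - 7*j^3 + 12*j^2) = j^3*(j - 2)*(j^3 - 7*j^2 + 12*j) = j^3*(j - 3)*(j - 2)*(j^2 - 4*j) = j^4*(j - 3)*(j - 2)*(j - 4)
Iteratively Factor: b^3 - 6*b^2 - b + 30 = (b + 2)*(b^2 - 8*b + 15) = (b - 3)*(b + 2)*(b - 5)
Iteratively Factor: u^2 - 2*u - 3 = (u + 1)*(u - 3)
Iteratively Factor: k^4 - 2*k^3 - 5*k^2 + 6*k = (k)*(k^3 - 2*k^2 - 5*k + 6) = k*(k - 1)*(k^2 - k - 6) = k*(k - 1)*(k + 2)*(k - 3)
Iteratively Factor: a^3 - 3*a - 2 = (a - 2)*(a^2 + 2*a + 1) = (a - 2)*(a + 1)*(a + 1)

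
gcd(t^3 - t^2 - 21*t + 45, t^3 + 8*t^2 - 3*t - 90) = t^2 + 2*t - 15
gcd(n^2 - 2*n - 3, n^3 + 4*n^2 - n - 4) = n + 1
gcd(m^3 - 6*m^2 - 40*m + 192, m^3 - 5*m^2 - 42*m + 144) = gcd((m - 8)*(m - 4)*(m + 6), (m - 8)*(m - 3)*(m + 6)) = m^2 - 2*m - 48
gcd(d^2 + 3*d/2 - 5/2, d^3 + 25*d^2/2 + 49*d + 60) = d + 5/2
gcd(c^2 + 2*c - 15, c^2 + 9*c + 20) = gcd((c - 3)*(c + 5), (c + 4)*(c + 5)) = c + 5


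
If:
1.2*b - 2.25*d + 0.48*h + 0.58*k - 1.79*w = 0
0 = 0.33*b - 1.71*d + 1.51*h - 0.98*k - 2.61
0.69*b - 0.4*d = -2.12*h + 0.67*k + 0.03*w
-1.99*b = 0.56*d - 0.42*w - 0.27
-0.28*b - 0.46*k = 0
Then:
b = 1.12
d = -1.68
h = -0.86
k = -0.68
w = 2.41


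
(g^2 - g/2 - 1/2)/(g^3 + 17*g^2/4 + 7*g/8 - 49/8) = 4*(2*g + 1)/(8*g^2 + 42*g + 49)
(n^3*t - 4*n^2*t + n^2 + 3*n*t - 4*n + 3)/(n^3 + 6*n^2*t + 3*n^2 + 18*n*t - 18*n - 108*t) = (n^2*t - n*t + n - 1)/(n^2 + 6*n*t + 6*n + 36*t)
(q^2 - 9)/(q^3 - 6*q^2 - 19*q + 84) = (q + 3)/(q^2 - 3*q - 28)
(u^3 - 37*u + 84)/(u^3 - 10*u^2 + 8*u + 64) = (u^2 + 4*u - 21)/(u^2 - 6*u - 16)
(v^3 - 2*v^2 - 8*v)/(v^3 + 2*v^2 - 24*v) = (v + 2)/(v + 6)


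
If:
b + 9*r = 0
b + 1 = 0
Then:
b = -1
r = 1/9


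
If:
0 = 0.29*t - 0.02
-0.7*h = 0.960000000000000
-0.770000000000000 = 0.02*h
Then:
No Solution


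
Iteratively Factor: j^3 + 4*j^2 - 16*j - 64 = (j + 4)*(j^2 - 16) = (j - 4)*(j + 4)*(j + 4)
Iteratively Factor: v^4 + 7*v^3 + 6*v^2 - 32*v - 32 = (v + 4)*(v^3 + 3*v^2 - 6*v - 8) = (v + 1)*(v + 4)*(v^2 + 2*v - 8) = (v - 2)*(v + 1)*(v + 4)*(v + 4)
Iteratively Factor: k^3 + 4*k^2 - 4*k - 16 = (k + 2)*(k^2 + 2*k - 8) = (k - 2)*(k + 2)*(k + 4)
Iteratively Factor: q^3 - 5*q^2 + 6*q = (q - 3)*(q^2 - 2*q) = q*(q - 3)*(q - 2)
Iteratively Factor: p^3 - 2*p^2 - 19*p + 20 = (p - 1)*(p^2 - p - 20) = (p - 1)*(p + 4)*(p - 5)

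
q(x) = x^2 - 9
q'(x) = 2*x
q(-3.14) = 0.86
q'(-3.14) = -6.28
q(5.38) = 19.94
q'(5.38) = 10.76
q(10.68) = 105.06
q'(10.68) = 21.36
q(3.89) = 6.13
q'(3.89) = 7.78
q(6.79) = 37.10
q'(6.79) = 13.58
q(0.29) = -8.92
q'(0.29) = 0.58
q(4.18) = 8.47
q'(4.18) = 8.36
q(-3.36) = 2.29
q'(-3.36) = -6.72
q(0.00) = -9.00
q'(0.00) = 0.00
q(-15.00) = 216.00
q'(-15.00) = -30.00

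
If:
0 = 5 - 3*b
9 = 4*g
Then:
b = 5/3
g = 9/4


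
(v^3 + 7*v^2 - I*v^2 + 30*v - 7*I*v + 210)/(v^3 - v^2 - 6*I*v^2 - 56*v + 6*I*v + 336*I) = (v + 5*I)/(v - 8)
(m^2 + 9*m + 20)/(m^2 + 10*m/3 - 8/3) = 3*(m + 5)/(3*m - 2)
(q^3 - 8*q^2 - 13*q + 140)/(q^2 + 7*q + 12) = (q^2 - 12*q + 35)/(q + 3)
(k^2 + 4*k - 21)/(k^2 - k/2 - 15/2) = 2*(k + 7)/(2*k + 5)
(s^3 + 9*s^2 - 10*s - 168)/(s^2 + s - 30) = (s^2 + 3*s - 28)/(s - 5)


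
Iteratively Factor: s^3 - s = (s)*(s^2 - 1) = s*(s + 1)*(s - 1)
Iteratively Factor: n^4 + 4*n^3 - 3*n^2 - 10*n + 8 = (n + 2)*(n^3 + 2*n^2 - 7*n + 4) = (n + 2)*(n + 4)*(n^2 - 2*n + 1) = (n - 1)*(n + 2)*(n + 4)*(n - 1)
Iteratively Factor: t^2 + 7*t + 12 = (t + 4)*(t + 3)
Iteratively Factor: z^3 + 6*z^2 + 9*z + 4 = (z + 4)*(z^2 + 2*z + 1) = (z + 1)*(z + 4)*(z + 1)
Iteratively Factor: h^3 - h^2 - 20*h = (h + 4)*(h^2 - 5*h) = (h - 5)*(h + 4)*(h)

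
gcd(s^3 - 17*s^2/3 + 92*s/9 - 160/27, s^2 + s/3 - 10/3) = s - 5/3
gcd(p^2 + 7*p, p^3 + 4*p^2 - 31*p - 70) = p + 7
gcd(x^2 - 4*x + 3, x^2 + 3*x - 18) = x - 3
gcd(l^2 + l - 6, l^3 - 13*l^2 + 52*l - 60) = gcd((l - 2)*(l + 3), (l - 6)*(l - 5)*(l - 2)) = l - 2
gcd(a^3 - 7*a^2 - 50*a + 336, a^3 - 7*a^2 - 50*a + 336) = a^3 - 7*a^2 - 50*a + 336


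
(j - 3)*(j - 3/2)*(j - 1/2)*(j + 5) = j^4 - 73*j^2/4 + 63*j/2 - 45/4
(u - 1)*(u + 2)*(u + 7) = u^3 + 8*u^2 + 5*u - 14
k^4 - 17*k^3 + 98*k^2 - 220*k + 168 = (k - 7)*(k - 6)*(k - 2)^2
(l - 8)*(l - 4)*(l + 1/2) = l^3 - 23*l^2/2 + 26*l + 16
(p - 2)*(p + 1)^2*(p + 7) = p^4 + 7*p^3 - 3*p^2 - 23*p - 14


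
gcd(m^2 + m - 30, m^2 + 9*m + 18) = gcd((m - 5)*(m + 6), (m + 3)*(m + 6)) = m + 6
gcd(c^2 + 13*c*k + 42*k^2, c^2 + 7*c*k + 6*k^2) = c + 6*k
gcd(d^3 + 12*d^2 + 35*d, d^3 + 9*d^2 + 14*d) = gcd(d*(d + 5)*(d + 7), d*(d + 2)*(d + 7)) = d^2 + 7*d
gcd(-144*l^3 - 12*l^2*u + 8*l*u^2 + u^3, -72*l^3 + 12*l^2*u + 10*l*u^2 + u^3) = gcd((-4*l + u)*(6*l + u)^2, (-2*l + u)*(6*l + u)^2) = 36*l^2 + 12*l*u + u^2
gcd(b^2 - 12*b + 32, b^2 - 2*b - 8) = b - 4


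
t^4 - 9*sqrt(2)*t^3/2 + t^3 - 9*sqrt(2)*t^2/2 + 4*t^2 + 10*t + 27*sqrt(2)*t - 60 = (t - 2)*(t + 3)*(t - 5*sqrt(2)/2)*(t - 2*sqrt(2))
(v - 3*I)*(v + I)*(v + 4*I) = v^3 + 2*I*v^2 + 11*v + 12*I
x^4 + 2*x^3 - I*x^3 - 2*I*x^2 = x^2*(x + 2)*(x - I)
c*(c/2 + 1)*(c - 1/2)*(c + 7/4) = c^4/2 + 13*c^3/8 + 13*c^2/16 - 7*c/8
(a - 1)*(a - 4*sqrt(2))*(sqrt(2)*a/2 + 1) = sqrt(2)*a^3/2 - 3*a^2 - sqrt(2)*a^2/2 - 4*sqrt(2)*a + 3*a + 4*sqrt(2)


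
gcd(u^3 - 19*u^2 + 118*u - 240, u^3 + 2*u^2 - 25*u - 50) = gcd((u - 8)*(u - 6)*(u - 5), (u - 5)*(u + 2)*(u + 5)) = u - 5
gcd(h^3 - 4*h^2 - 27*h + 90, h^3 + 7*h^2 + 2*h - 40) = h + 5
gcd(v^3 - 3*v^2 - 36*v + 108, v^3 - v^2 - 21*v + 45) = v - 3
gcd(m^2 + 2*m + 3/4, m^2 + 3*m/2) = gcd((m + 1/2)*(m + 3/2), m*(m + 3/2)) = m + 3/2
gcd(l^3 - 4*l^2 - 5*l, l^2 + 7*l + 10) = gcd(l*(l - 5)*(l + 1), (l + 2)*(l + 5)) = 1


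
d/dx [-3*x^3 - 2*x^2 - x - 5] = -9*x^2 - 4*x - 1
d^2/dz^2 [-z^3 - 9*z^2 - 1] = -6*z - 18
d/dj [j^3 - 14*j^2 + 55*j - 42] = 3*j^2 - 28*j + 55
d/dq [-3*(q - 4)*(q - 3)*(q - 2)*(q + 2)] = -12*q^3 + 63*q^2 - 48*q - 84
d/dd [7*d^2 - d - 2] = 14*d - 1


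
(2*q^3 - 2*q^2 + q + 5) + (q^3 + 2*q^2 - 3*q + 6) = 3*q^3 - 2*q + 11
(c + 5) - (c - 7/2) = 17/2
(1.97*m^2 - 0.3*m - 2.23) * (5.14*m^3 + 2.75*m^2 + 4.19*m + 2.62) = 10.1258*m^5 + 3.8755*m^4 - 4.0329*m^3 - 2.2281*m^2 - 10.1297*m - 5.8426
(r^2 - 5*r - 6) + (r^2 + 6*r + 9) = 2*r^2 + r + 3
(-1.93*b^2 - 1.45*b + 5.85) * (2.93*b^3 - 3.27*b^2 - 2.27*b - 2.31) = -5.6549*b^5 + 2.0626*b^4 + 26.2631*b^3 - 11.3797*b^2 - 9.93*b - 13.5135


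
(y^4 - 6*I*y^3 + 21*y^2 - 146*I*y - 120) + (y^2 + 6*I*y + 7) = y^4 - 6*I*y^3 + 22*y^2 - 140*I*y - 113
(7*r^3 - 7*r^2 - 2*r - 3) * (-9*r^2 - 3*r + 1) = -63*r^5 + 42*r^4 + 46*r^3 + 26*r^2 + 7*r - 3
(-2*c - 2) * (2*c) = -4*c^2 - 4*c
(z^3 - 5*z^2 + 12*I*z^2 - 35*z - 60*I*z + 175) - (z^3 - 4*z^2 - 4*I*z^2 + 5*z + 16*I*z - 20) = -z^2 + 16*I*z^2 - 40*z - 76*I*z + 195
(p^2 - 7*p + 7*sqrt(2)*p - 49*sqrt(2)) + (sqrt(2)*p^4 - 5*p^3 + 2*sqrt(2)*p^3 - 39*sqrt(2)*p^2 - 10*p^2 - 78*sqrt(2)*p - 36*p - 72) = sqrt(2)*p^4 - 5*p^3 + 2*sqrt(2)*p^3 - 39*sqrt(2)*p^2 - 9*p^2 - 71*sqrt(2)*p - 43*p - 72 - 49*sqrt(2)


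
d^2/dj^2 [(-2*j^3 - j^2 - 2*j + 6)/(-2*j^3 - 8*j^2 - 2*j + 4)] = (-7*j^6 + 9*j^4 - 134*j^3 - 270*j^2 - 36*j - 46)/(j^9 + 12*j^8 + 51*j^7 + 82*j^6 + 3*j^5 - 96*j^4 - 35*j^3 + 42*j^2 + 12*j - 8)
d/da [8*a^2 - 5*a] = 16*a - 5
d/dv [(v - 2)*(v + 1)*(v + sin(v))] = (v - 2)*(v + 1)*(cos(v) + 1) + (v - 2)*(v + sin(v)) + (v + 1)*(v + sin(v))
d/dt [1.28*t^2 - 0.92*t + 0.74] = 2.56*t - 0.92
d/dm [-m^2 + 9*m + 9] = 9 - 2*m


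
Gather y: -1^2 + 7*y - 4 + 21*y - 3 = 28*y - 8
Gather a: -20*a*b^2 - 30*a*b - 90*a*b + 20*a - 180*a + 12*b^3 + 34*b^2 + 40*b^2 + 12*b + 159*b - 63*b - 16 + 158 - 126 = a*(-20*b^2 - 120*b - 160) + 12*b^3 + 74*b^2 + 108*b + 16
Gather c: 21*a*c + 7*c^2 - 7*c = 7*c^2 + c*(21*a - 7)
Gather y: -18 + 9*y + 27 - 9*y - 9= 0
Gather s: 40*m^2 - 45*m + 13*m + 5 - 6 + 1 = 40*m^2 - 32*m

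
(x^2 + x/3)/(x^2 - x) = (x + 1/3)/(x - 1)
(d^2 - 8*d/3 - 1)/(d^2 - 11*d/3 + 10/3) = (3*d^2 - 8*d - 3)/(3*d^2 - 11*d + 10)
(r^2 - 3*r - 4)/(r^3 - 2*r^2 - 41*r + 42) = (r^2 - 3*r - 4)/(r^3 - 2*r^2 - 41*r + 42)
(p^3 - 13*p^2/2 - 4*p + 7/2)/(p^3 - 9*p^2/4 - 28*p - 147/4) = 2*(2*p^2 + p - 1)/(4*p^2 + 19*p + 21)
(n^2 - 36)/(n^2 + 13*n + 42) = (n - 6)/(n + 7)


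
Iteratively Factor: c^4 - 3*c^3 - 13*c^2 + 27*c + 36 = (c - 4)*(c^3 + c^2 - 9*c - 9) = (c - 4)*(c + 3)*(c^2 - 2*c - 3) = (c - 4)*(c + 1)*(c + 3)*(c - 3)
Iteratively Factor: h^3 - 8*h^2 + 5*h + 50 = (h - 5)*(h^2 - 3*h - 10) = (h - 5)^2*(h + 2)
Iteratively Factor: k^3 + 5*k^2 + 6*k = (k + 2)*(k^2 + 3*k) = (k + 2)*(k + 3)*(k)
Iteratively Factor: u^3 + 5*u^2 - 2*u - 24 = (u - 2)*(u^2 + 7*u + 12) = (u - 2)*(u + 3)*(u + 4)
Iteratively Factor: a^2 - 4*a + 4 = (a - 2)*(a - 2)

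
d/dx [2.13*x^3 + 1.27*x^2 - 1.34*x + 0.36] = 6.39*x^2 + 2.54*x - 1.34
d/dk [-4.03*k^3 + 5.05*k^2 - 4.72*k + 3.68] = -12.09*k^2 + 10.1*k - 4.72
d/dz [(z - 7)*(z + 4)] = 2*z - 3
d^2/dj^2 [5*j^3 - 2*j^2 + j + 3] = 30*j - 4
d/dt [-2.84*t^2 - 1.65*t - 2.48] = -5.68*t - 1.65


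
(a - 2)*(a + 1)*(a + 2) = a^3 + a^2 - 4*a - 4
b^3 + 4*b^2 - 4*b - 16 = (b - 2)*(b + 2)*(b + 4)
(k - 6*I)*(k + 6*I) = k^2 + 36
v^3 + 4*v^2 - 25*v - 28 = (v - 4)*(v + 1)*(v + 7)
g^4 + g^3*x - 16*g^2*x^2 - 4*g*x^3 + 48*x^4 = (g - 3*x)*(g - 2*x)*(g + 2*x)*(g + 4*x)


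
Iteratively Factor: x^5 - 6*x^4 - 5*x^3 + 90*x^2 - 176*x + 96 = (x - 2)*(x^4 - 4*x^3 - 13*x^2 + 64*x - 48) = (x - 4)*(x - 2)*(x^3 - 13*x + 12) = (x - 4)*(x - 2)*(x - 1)*(x^2 + x - 12) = (x - 4)*(x - 3)*(x - 2)*(x - 1)*(x + 4)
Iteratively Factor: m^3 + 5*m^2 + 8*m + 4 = (m + 2)*(m^2 + 3*m + 2) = (m + 1)*(m + 2)*(m + 2)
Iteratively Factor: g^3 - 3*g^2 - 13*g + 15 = (g - 5)*(g^2 + 2*g - 3) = (g - 5)*(g - 1)*(g + 3)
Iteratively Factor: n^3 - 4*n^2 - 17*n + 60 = (n + 4)*(n^2 - 8*n + 15) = (n - 3)*(n + 4)*(n - 5)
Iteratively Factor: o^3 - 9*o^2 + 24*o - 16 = (o - 1)*(o^2 - 8*o + 16) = (o - 4)*(o - 1)*(o - 4)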